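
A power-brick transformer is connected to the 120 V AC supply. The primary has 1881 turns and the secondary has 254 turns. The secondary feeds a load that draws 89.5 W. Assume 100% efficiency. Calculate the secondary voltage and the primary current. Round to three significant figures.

V_s ≈ 16.2 V, I_p ≈ 0.746 A

V_s = V_p × N_s/N_p = 120 × 254/1881 = 16.204 V.
I_s = P/V_s = 89.5/16.204 = 5.5233 A.
I_p = I_s × N_s/N_p = 5.5233 × 254/1881 = 0.746 A.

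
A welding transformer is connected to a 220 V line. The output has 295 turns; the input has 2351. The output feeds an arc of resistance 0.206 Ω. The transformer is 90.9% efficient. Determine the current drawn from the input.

V_out = 220 × 295/2351 = 27.605 V.
I_out = V_out/R = 27.605/0.206 = 134.01 A.
P_out = V_out I_out = 27.605 × 134.01 = 3699.3 W.
P_in = P_out/η = 3699.3/0.909 = 4069.6 W.
I_in = P_in/V_in = 4069.6/220 = 18.5 A.

I_in ≈ 18.5 A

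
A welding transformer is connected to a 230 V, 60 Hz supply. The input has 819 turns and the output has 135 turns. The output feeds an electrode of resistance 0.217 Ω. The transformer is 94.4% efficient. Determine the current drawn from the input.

I_in ≈ 30.5 A

V_out = 230 × 135/819 = 37.912 V.
I_out = V_out/R = 37.912/0.217 = 174.71 A.
P_out = V_out I_out = 37.912 × 174.71 = 6623.6 W.
P_in = P_out/η = 6623.6/0.944 = 7016.6 W.
I_in = P_in/V_in = 7016.6/230 = 30.5 A.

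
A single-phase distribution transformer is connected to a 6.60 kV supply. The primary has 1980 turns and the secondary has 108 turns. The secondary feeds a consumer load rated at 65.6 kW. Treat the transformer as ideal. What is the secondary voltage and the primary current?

V_s = V_p × N_s/N_p = 6600 × 108/1980 = 360.00 V.
I_s = P/V_s = 65600/360.00 = 182.22 A.
I_p = I_s × N_s/N_p = 182.22 × 108/1980 = 9.94 A.

V_s ≈ 360 V, I_p ≈ 9.94 A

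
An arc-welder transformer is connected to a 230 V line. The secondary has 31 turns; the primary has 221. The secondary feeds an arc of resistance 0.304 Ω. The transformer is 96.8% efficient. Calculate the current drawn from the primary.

V_s = 230 × 31/221 = 32.262 V.
I_s = V_s/R = 32.262/0.304 = 106.13 A.
P_out = V_s I_s = 32.262 × 106.13 = 3423.9 W.
P_in = P_out/η = 3423.9/0.968 = 3537.1 W.
I_p = P_in/V_p = 3537.1/230 = 15.4 A.

I_p ≈ 15.4 A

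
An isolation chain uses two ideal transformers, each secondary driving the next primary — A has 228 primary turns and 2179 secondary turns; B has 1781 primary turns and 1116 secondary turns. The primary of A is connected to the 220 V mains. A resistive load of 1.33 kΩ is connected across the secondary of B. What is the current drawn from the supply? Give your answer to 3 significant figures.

I_supply ≈ 5.93 A

After A: V = 220.00 × 2179/228 = 2102.5 V.
After B: V = 2102.5 × 1116/1781 = 1317.5 V.
I_load = 1317.5/1330 = 0.99059 A, so P_out = 1317.5 × 0.99059 = 1305.1 W.
All ideal ⇒ P_in = P_out, so I_supply = 1305.1/220 = 5.93 A.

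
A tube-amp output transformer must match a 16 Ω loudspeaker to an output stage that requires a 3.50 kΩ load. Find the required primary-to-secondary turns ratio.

Z_p/Z_s = (N_p/N_s)², so N_p/N_s = √(3500/16) = √219 = 14.8.

N_p/N_s ≈ 14.8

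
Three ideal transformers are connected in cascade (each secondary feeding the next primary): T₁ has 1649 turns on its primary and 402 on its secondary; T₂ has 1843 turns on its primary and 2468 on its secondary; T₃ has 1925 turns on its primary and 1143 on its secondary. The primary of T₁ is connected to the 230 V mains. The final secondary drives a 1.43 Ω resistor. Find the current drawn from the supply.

After T₁: V = 230.00 × 402/1649 = 56.070 V.
After T₂: V = 56.070 × 2468/1843 = 75.085 V.
After T₃: V = 75.085 × 1143/1925 = 44.583 V.
I_load = 44.583/1.43 = 31.177 A, so P_out = 44.583 × 31.177 = 1390.0 W.
All ideal ⇒ P_in = P_out, so I_supply = 1390.0/230 = 6.04 A.

I_supply ≈ 6.04 A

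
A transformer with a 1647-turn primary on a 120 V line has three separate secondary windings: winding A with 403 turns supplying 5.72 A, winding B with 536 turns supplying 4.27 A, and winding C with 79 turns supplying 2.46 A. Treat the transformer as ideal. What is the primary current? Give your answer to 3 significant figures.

V_A = 120 × 403/1647 = 29.362 V; V_B = 120 × 536/1647 = 39.053 V; V_C = 120 × 79/1647 = 5.7559 V.
P_out = V_A I_A + V_B I_B + V_C I_C = 29.362×5.72 + 39.053×4.27 + 5.7559×2.46 = 167.95 + 166.76 + 14.160 = 348.87 W.
Ideal ⇒ P_in = P_out, so I_p = P_out/V_p = 348.87/120 = 2.91 A.

I_p ≈ 2.91 A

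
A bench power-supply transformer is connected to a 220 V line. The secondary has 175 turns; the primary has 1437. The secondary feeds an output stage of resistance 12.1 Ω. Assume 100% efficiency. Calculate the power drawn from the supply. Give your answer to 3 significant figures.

P ≈ 59.3 W

V_s = V_p × N_s/N_p = 220 × 175/1437 = 26.792 V.
I_s = V_s/R = 26.792/12.1 = 2.2142 A.
I_p = I_s × N_s/N_p = 2.2142 × 175/1437 = 0.26965 A.
P = V_p I_p = 220 × 0.26965 = 59.3 W.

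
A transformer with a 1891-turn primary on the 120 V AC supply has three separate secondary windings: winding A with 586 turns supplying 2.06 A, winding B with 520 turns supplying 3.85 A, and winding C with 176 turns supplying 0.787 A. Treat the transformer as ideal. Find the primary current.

V_A = 120 × 586/1891 = 37.187 V; V_B = 120 × 520/1891 = 32.998 V; V_C = 120 × 176/1891 = 11.169 V.
P_out = V_A I_A + V_B I_B + V_C I_C = 37.187×2.06 + 32.998×3.85 + 11.169×0.787 = 76.605 + 127.04 + 8.7898 = 212.44 W.
Ideal ⇒ P_in = P_out, so I_p = P_out/V_p = 212.44/120 = 1.77 A.

I_p ≈ 1.77 A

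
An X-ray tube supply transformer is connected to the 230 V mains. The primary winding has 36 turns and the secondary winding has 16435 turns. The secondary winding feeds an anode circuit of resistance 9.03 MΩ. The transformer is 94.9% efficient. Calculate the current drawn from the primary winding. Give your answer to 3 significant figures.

V_s = 230 × 16435/36 = 105000 V.
I_s = V_s/R = 105000/(9.03×10^6) = 0.011628 A.
P_out = V_s I_s = 105000 × 0.011628 = 1221.0 W.
P_in = P_out/η = 1221.0/0.949 = 1286.6 W.
I_p = P_in/V_p = 1286.6/230 = 5.59 A.

I_p ≈ 5.59 A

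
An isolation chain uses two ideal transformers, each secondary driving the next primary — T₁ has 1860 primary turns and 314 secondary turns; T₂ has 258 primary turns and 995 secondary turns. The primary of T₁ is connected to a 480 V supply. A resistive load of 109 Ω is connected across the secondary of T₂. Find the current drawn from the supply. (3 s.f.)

Secondary of T₁: V = 480.00 × 314/1860 = 81.032 V.
Secondary of T₂: V = 81.032 × 995/258 = 312.51 V.
I_load = 312.51/109 = 2.8670 A, so P_out = 312.51 × 2.8670 = 895.98 W.
All ideal ⇒ P_in = P_out, so I_supply = 895.98/480 = 1.87 A.

I_supply ≈ 1.87 A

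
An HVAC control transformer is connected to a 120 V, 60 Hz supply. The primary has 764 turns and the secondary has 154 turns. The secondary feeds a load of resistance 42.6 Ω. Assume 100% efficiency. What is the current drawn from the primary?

I_p ≈ 0.114 A

V_s = V_p × N_s/N_p = 120 × 154/764 = 24.188 V.
I_s = V_s/R = 24.188/42.6 = 0.56780 A.
For an ideal transformer I_p N_p = I_s N_s, so I_p = 0.56780 × 154/764 = 0.114 A.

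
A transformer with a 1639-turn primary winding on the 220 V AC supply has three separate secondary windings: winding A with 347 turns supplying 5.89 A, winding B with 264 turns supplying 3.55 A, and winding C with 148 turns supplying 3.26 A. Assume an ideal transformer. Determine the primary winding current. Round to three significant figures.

I_p ≈ 2.11 A

V_A = 220 × 347/1639 = 46.577 V; V_B = 220 × 264/1639 = 35.436 V; V_C = 220 × 148/1639 = 19.866 V.
P_out = V_A I_A + V_B I_B + V_C I_C = 46.577×5.89 + 35.436×3.55 + 19.866×3.26 = 274.34 + 125.80 + 64.762 = 464.90 W.
Ideal ⇒ P_in = P_out, so I_p = P_out/V_p = 464.90/220 = 2.11 A.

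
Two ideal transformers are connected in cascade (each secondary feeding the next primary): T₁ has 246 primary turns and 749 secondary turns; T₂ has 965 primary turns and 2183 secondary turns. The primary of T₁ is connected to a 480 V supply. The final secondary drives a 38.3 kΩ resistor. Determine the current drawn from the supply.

I_supply ≈ 0.595 A

Secondary of T₁: V = 480.00 × 749/246 = 1461.5 V.
Secondary of T₂: V = 1461.5 × 2183/965 = 3306.1 V.
I_load = 3306.1/38300 = 0.086321 A, so P_out = 3306.1 × 0.086321 = 285.38 W.
All ideal ⇒ P_in = P_out, so I_supply = 285.38/480 = 0.595 A.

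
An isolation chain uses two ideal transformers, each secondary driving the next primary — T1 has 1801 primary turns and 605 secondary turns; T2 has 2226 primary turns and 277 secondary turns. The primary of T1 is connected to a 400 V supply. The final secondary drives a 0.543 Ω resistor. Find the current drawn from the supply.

After T1: V = 400.00 × 605/1801 = 134.37 V.
After T2: V = 134.37 × 277/2226 = 16.721 V.
I_load = 16.721/0.543 = 30.793 A, so P_out = 16.721 × 30.793 = 514.89 W.
All ideal ⇒ P_in = P_out, so I_supply = 514.89/400 = 1.29 A.

I_supply ≈ 1.29 A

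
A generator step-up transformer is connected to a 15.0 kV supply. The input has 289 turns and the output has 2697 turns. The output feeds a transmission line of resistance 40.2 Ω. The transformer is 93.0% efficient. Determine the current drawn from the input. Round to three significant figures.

V_out = 15000 × 2697/289 = 139980 V.
I_out = V_out/R = 139980/40.2 = 3482.2 A.
P_out = V_out I_out = 139980 × 3482.2 = 4.8744×10^8 W.
P_in = P_out/η = 4.8744×10^8/0.930 = 5.2413×10^8 W.
I_in = P_in/V_in = 5.2413×10^8/15000 = 34900 A.

I_in ≈ 34900 A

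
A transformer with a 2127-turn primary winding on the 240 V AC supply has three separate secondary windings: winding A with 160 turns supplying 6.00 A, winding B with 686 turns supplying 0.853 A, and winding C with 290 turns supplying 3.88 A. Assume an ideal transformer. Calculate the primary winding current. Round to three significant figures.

I_p ≈ 1.26 A

V_A = 240 × 160/2127 = 18.054 V; V_B = 240 × 686/2127 = 77.405 V; V_C = 240 × 290/2127 = 32.722 V.
P_out = V_A I_A + V_B I_B + V_C I_C = 18.054×6.00 + 77.405×0.853 + 32.722×3.88 = 108.32 + 66.026 + 126.96 = 301.31 W.
Ideal ⇒ P_in = P_out, so I_p = P_out/V_p = 301.31/240 = 1.26 A.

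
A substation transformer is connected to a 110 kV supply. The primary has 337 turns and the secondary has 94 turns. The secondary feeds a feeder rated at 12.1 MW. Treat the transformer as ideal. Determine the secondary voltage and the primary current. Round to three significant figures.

V_s = V_p × N_s/N_p = 110000 × 94/337 = 30682 V.
I_s = P/V_s = 1.21×10^7/30682 = 394.36 A.
I_p = I_s × N_s/N_p = 394.36 × 94/337 = 110 A.

V_s ≈ 30700 V, I_p ≈ 110 A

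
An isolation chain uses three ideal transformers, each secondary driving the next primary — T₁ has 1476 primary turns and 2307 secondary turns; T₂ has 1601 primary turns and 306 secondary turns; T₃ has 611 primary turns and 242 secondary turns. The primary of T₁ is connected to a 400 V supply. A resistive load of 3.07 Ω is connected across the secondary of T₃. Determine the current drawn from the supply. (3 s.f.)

Secondary of T₁: V = 400.00 × 2307/1476 = 625.20 V.
Secondary of T₂: V = 625.20 × 306/1601 = 119.50 V.
Secondary of T₃: V = 119.50 × 242/611 = 47.329 V.
I_load = 47.329/3.07 = 15.417 A, so P_out = 47.329 × 15.417 = 729.65 W.
All ideal ⇒ P_in = P_out, so I_supply = 729.65/400 = 1.82 A.

I_supply ≈ 1.82 A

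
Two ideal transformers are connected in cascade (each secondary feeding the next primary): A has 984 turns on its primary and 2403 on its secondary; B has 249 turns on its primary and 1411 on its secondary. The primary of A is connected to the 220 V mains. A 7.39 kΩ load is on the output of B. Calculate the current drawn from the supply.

After A: V = 220.00 × 2403/984 = 537.26 V.
After B: V = 537.26 × 1411/249 = 3044.5 V.
I_load = 3044.5/7390 = 0.41197 A, so P_out = 3044.5 × 0.41197 = 1254.2 W.
All ideal ⇒ P_in = P_out, so I_supply = 1254.2/220 = 5.70 A.

I_supply ≈ 5.70 A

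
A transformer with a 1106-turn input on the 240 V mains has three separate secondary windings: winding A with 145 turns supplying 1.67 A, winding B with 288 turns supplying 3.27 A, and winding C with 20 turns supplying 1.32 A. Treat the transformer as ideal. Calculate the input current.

I_in ≈ 1.09 A

V_A = 240 × 145/1106 = 31.465 V; V_B = 240 × 288/1106 = 62.495 V; V_C = 240 × 20/1106 = 4.3400 V.
P_out = V_A I_A + V_B I_B + V_C I_C = 31.465×1.67 + 62.495×3.27 + 4.3400×1.32 = 52.546 + 204.36 + 5.7288 = 262.64 W.
Ideal ⇒ P_in = P_out, so I_in = P_out/V_in = 262.64/240 = 1.09 A.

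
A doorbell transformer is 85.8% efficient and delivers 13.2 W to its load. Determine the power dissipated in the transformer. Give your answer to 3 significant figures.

P_in = P_out/η = 13.2/0.858 = 15.3846 W.
P_loss = P_in − P_out = 15.3846 − 13.2 = 2.18 W.

P_loss ≈ 2.18 W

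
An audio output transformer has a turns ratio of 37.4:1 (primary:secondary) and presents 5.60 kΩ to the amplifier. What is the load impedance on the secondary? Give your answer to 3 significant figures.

Z_s ≈ 4.00 Ω

Z_s = Z_p/(N_p/N_s)² = 5600/37.4² = 4.00 Ω.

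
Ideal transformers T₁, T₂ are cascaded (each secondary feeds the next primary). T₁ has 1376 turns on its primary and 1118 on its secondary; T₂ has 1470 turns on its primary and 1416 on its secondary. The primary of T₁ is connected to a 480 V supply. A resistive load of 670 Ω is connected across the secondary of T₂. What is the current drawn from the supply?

I_supply ≈ 0.439 A

After T₁: V = 480.00 × 1118/1376 = 390.00 V.
After T₂: V = 390.00 × 1416/1470 = 375.67 V.
I_load = 375.67/670 = 0.56071 A, so P_out = 375.67 × 0.56071 = 210.64 W.
All ideal ⇒ P_in = P_out, so I_supply = 210.64/480 = 0.439 A.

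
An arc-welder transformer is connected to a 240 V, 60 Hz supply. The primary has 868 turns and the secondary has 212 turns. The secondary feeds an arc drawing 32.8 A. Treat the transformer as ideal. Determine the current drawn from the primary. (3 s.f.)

For an ideal transformer I_p N_p = I_s N_s, so I_p = 32.8 × 212/868 = 8.01 A.

I_p ≈ 8.01 A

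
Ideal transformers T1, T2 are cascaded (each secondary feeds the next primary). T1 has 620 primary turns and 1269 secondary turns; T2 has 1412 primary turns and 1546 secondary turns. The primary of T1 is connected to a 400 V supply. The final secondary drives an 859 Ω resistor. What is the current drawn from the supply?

After T1: V = 400.00 × 1269/620 = 818.71 V.
After T2: V = 818.71 × 1546/1412 = 896.41 V.
I_load = 896.41/859 = 1.0435 A, so P_out = 896.41 × 1.0435 = 935.44 W.
All ideal ⇒ P_in = P_out, so I_supply = 935.44/400 = 2.34 A.

I_supply ≈ 2.34 A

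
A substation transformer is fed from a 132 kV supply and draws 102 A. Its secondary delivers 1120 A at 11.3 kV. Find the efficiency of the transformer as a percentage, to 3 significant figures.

η ≈ 94.0%

P_in = 132000 × 102 = 1.34640×10^7 W.
P_out = 11300 × 1120 = 1.26560×10^7 W.
η = P_out/P_in = 1.26560×10^7/(1.34640×10^7) = 0.940.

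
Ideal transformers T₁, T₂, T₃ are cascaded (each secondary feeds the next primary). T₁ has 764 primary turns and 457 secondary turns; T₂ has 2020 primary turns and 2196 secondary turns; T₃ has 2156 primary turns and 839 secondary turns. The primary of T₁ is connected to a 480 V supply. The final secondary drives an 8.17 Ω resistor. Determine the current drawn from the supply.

I_supply ≈ 3.76 A

Secondary of T₁: V = 480.00 × 457/764 = 287.12 V.
Secondary of T₂: V = 287.12 × 2196/2020 = 312.14 V.
Secondary of T₃: V = 312.14 × 839/2156 = 121.47 V.
I_load = 121.47/8.17 = 14.867 A, so P_out = 121.47 × 14.867 = 1805.9 W.
All ideal ⇒ P_in = P_out, so I_supply = 1805.9/480 = 3.76 A.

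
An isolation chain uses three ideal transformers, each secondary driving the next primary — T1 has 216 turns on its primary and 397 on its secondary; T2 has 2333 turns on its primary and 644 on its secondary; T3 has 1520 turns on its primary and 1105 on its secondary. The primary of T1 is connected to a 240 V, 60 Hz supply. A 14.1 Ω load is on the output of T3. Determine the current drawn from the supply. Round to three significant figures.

After T1: V = 240.00 × 397/216 = 441.11 V.
After T2: V = 441.11 × 644/2333 = 121.76 V.
After T3: V = 121.76 × 1105/1520 = 88.519 V.
I_load = 88.519/14.1 = 6.2780 A, so P_out = 88.519 × 6.2780 = 555.72 W.
All ideal ⇒ P_in = P_out, so I_supply = 555.72/240 = 2.32 A.

I_supply ≈ 2.32 A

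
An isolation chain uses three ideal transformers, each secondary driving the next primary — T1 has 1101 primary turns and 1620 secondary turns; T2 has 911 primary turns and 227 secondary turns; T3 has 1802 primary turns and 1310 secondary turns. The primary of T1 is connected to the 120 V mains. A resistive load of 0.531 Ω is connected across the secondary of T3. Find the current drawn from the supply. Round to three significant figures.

Secondary of T1: V = 120.00 × 1620/1101 = 176.57 V.
Secondary of T2: V = 176.57 × 227/911 = 43.996 V.
Secondary of T3: V = 43.996 × 1310/1802 = 31.984 V.
I_load = 31.984/0.531 = 60.234 A, so P_out = 31.984 × 60.234 = 1926.5 W.
All ideal ⇒ P_in = P_out, so I_supply = 1926.5/120 = 16.1 A.

I_supply ≈ 16.1 A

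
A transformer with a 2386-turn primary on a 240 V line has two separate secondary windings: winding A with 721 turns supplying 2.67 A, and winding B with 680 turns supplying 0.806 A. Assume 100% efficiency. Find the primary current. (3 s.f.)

I_p ≈ 1.04 A

V_A = 240 × 721/2386 = 72.523 V; V_B = 240 × 680/2386 = 68.399 V.
P_out = V_A I_A + V_B I_B = 72.523×2.67 + 68.399×0.806 = 193.64 + 55.130 = 248.77 W.
Ideal ⇒ P_in = P_out, so I_p = P_out/V_p = 248.77/240 = 1.04 A.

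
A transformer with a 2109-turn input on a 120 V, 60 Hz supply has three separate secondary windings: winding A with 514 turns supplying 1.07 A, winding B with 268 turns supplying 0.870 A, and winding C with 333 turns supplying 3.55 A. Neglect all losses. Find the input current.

V_A = 120 × 514/2109 = 29.246 V; V_B = 120 × 268/2109 = 15.249 V; V_C = 120 × 333/2109 = 18.947 V.
P_out = V_A I_A + V_B I_B + V_C I_C = 29.246×1.07 + 15.249×0.870 + 18.947×3.55 = 31.293 + 13.267 + 67.263 = 111.82 W.
Ideal ⇒ P_in = P_out, so I_in = P_out/V_in = 111.82/120 = 0.932 A.

I_in ≈ 0.932 A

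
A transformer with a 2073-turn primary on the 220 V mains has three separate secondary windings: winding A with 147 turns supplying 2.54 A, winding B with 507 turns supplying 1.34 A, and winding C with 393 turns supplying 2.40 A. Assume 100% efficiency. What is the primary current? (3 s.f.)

V_A = 220 × 147/2073 = 15.601 V; V_B = 220 × 507/2073 = 53.806 V; V_C = 220 × 393/2073 = 41.708 V.
P_out = V_A I_A + V_B I_B + V_C I_C = 15.601×2.54 + 53.806×1.34 + 41.708×2.40 = 39.625 + 72.100 + 100.10 = 211.82 W.
Ideal ⇒ P_in = P_out, so I_p = P_out/V_p = 211.82/220 = 0.963 A.

I_p ≈ 0.963 A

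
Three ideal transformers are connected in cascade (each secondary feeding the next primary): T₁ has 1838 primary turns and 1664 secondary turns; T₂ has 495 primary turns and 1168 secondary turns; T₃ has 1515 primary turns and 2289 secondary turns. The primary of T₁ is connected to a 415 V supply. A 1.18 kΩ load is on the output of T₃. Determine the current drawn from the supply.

Secondary of T₁: V = 415.00 × 1664/1838 = 375.71 V.
Secondary of T₂: V = 375.71 × 1168/495 = 886.53 V.
Secondary of T₃: V = 886.53 × 2289/1515 = 1339.5 V.
I_load = 1339.5/1180 = 1.1351 A, so P_out = 1339.5 × 1.1351 = 1520.4 W.
All ideal ⇒ P_in = P_out, so I_supply = 1520.4/415 = 3.66 A.

I_supply ≈ 3.66 A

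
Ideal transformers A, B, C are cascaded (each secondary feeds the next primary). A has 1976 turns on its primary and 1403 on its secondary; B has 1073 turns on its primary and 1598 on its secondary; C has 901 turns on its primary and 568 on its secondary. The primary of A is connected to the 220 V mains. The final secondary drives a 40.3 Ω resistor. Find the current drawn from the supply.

After A: V = 220.00 × 1403/1976 = 156.20 V.
After B: V = 156.20 × 1598/1073 = 232.63 V.
After C: V = 232.63 × 568/901 = 146.65 V.
I_load = 146.65/40.3 = 3.6391 A, so P_out = 146.65 × 3.6391 = 533.68 W.
All ideal ⇒ P_in = P_out, so I_supply = 533.68/220 = 2.43 A.

I_supply ≈ 2.43 A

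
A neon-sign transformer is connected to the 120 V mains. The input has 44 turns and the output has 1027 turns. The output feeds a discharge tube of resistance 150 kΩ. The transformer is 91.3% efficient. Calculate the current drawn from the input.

V_out = 120 × 1027/44 = 2800.9 V.
I_out = V_out/R = 2800.9/150000 = 0.018673 A.
P_out = V_out I_out = 2800.9 × 0.018673 = 52.301 W.
P_in = P_out/η = 52.301/0.913 = 57.284 W.
I_in = P_in/V_in = 57.284/120 = 0.477 A.

I_in ≈ 0.477 A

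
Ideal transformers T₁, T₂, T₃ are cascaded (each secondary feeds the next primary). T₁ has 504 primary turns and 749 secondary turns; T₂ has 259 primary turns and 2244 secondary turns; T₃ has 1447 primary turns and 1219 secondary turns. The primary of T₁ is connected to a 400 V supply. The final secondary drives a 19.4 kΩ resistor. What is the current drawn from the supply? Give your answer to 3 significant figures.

I_supply ≈ 2.43 A

After T₁: V = 400.00 × 749/504 = 594.44 V.
After T₂: V = 594.44 × 2244/259 = 5150.3 V.
After T₃: V = 5150.3 × 1219/1447 = 4338.8 V.
I_load = 4338.8/19400 = 0.22365 A, so P_out = 4338.8 × 0.22365 = 970.37 W.
All ideal ⇒ P_in = P_out, so I_supply = 970.37/400 = 2.43 A.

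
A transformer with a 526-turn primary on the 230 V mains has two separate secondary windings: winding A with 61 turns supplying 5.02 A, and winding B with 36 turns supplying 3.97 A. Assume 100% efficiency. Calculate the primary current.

V_A = 230 × 61/526 = 26.673 V; V_B = 230 × 36/526 = 15.741 V.
P_out = V_A I_A + V_B I_B = 26.673×5.02 + 15.741×3.97 = 133.90 + 62.494 = 196.39 W.
Ideal ⇒ P_in = P_out, so I_p = P_out/V_p = 196.39/230 = 0.854 A.

I_p ≈ 0.854 A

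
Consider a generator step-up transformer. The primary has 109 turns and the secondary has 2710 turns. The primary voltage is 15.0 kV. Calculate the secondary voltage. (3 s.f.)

V_s/V_p = N_s/N_p, so V_s = 15000 × 2710/109 = 373000 V.

V_s ≈ 373000 V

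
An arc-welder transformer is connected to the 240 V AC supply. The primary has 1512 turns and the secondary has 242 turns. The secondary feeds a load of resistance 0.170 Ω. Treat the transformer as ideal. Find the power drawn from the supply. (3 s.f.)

V_s = V_p × N_s/N_p = 240 × 242/1512 = 38.413 V.
I_s = V_s/R = 38.413/0.170 = 225.96 A.
I_p = I_s × N_s/N_p = 225.96 × 242/1512 = 36.165 A.
P = V_p I_p = 240 × 36.165 = 8680 W.

P ≈ 8680 W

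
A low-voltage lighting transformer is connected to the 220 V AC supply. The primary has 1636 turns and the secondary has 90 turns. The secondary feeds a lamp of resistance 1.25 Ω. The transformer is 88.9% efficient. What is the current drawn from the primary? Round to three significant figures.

V_s = 220 × 90/1636 = 12.103 V.
I_s = V_s/R = 12.103/1.25 = 9.6822 A.
P_out = V_s I_s = 12.103 × 9.6822 = 117.18 W.
P_in = P_out/η = 117.18/0.889 = 131.81 W.
I_p = P_in/V_p = 131.81/220 = 0.599 A.

I_p ≈ 0.599 A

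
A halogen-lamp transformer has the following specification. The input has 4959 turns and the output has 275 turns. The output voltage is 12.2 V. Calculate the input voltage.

V_in ≈ 220 V

V_in/V_out = N_in/N_out, so V_in = 12.2 × 4959/275 = 220 V.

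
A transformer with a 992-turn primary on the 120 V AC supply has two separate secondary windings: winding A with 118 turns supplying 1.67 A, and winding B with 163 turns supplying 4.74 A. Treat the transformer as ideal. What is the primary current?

V_A = 120 × 118/992 = 14.274 V; V_B = 120 × 163/992 = 19.718 V.
P_out = V_A I_A + V_B I_B = 14.274×1.67 + 19.718×4.74 = 23.838 + 93.462 = 117.30 W.
Ideal ⇒ P_in = P_out, so I_p = P_out/V_p = 117.30/120 = 0.978 A.

I_p ≈ 0.978 A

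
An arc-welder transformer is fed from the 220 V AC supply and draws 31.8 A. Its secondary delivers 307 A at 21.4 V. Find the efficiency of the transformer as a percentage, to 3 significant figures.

P_in = 220 × 31.8 = 6996.00 W.
P_out = 21.4 × 307 = 6569.80 W.
η = P_out/P_in = 6569.80/6996.00 = 0.939.

η ≈ 93.9%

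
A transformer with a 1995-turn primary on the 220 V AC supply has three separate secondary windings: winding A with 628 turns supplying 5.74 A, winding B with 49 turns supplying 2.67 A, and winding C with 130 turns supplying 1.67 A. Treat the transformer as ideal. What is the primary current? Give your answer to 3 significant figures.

V_A = 220 × 628/1995 = 69.253 V; V_B = 220 × 49/1995 = 5.4035 V; V_C = 220 × 130/1995 = 14.336 V.
P_out = V_A I_A + V_B I_B + V_C I_C = 69.253×5.74 + 5.4035×2.67 + 14.336×1.67 = 397.51 + 14.427 + 23.941 = 435.88 W.
Ideal ⇒ P_in = P_out, so I_p = P_out/V_p = 435.88/220 = 1.98 A.

I_p ≈ 1.98 A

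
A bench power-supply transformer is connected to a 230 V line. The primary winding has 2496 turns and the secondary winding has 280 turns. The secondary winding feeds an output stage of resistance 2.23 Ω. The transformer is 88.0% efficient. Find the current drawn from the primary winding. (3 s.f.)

V_s = 230 × 280/2496 = 25.801 V.
I_s = V_s/R = 25.801/2.23 = 11.570 A.
P_out = V_s I_s = 25.801 × 11.570 = 298.52 W.
P_in = P_out/η = 298.52/0.880 = 339.23 W.
I_p = P_in/V_p = 339.23/230 = 1.47 A.

I_p ≈ 1.47 A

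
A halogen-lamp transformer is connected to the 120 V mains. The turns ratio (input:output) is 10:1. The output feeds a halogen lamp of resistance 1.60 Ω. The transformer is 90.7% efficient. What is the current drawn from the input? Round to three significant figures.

I_in ≈ 0.827 A

V_out = 120 × 1/10 = 12.000 V.
I_out = V_out/R = 12.000/1.60 = 7.5000 A.
P_out = V_out I_out = 12.000 × 7.5000 = 90.000 W.
P_in = P_out/η = 90.000/0.907 = 99.228 W.
I_in = P_in/V_in = 99.228/120 = 0.827 A.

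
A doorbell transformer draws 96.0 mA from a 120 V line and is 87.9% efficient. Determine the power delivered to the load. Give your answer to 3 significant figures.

P_in = V_p I_p = 120 × 0.0960 = 11.520 W.
P_out = η P_in = 0.879 × 11.520 = 10.1 W.

P_out ≈ 10.1 W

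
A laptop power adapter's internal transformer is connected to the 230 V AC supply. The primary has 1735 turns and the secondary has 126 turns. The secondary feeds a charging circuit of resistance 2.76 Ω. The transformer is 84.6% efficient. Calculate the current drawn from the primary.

V_s = 230 × 126/1735 = 16.703 V.
I_s = V_s/R = 16.703/2.76 = 6.0519 A.
P_out = V_s I_s = 16.703 × 6.0519 = 101.09 W.
P_in = P_out/η = 101.09/0.846 = 119.49 W.
I_p = P_in/V_p = 119.49/230 = 0.520 A.

I_p ≈ 0.520 A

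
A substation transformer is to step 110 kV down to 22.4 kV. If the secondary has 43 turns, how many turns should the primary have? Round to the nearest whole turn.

N_p/N_s = V_p/V_s, so N_p = 43 × 110000/22400 = 211.2 ≈ 211 turns.

N_p = 211 turns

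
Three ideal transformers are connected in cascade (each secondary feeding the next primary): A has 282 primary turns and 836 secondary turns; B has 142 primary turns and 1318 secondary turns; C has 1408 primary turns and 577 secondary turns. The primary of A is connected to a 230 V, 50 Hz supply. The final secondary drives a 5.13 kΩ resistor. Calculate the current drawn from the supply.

I_supply ≈ 5.70 A

After A: V = 230.00 × 836/282 = 681.84 V.
After B: V = 681.84 × 1318/142 = 6328.7 V.
After C: V = 6328.7 × 577/1408 = 2593.5 V.
I_load = 2593.5/5130 = 0.50555 A, so P_out = 2593.5 × 0.50555 = 1311.2 W.
All ideal ⇒ P_in = P_out, so I_supply = 1311.2/230 = 5.70 A.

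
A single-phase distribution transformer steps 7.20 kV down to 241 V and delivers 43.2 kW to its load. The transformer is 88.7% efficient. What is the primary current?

P_in = P_out/η = 43200/0.887 = 48703 W.
I_p = P_in/V_p = 48703/7200 = 6.76 A.

I_p ≈ 6.76 A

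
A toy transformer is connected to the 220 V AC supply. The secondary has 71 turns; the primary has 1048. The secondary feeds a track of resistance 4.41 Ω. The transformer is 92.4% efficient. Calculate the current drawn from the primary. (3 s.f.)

V_s = 220 × 71/1048 = 14.905 V.
I_s = V_s/R = 14.905/4.41 = 3.3797 A.
P_out = V_s I_s = 14.905 × 3.3797 = 50.373 W.
P_in = P_out/η = 50.373/0.924 = 54.517 W.
I_p = P_in/V_p = 54.517/220 = 0.248 A.

I_p ≈ 0.248 A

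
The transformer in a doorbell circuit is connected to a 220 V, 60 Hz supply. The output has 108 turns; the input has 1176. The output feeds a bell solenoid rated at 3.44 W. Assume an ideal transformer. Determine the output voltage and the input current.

V_out ≈ 20.2 V, I_in ≈ 0.0156 A

V_out = V_in × N_out/N_in = 220 × 108/1176 = 20.204 V.
I_out = P/V_out = 3.44/20.204 = 0.17026 A.
I_in = I_out × N_out/N_in = 0.17026 × 108/1176 = 0.0156 A.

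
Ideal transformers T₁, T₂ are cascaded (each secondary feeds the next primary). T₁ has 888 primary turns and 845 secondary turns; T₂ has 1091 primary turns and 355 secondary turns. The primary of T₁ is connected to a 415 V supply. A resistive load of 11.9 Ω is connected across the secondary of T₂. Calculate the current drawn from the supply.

I_supply ≈ 3.34 A

After T₁: V = 415.00 × 845/888 = 394.90 V.
After T₂: V = 394.90 × 355/1091 = 128.50 V.
I_load = 128.50/11.9 = 10.798 A, so P_out = 128.50 × 10.798 = 1387.5 W.
All ideal ⇒ P_in = P_out, so I_supply = 1387.5/415 = 3.34 A.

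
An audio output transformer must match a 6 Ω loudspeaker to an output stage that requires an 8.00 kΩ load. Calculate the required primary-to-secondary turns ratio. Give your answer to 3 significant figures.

N_p/N_s ≈ 36.5

Z_p/Z_s = (N_p/N_s)², so N_p/N_s = √(8000/6) = √1330 = 36.5.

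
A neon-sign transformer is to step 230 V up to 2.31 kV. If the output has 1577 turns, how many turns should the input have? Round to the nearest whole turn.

N_in/N_out = V_in/V_out, so N_in = 1577 × 230/2310 = 157.0 ≈ 157 turns.

N_in = 157 turns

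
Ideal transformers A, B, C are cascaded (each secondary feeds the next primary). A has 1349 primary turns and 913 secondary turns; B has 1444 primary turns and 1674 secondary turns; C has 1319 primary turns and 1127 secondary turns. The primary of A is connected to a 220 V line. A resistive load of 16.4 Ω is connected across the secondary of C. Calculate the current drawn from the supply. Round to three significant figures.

After A: V = 220.00 × 913/1349 = 148.90 V.
After B: V = 148.90 × 1674/1444 = 172.61 V.
After C: V = 172.61 × 1127/1319 = 147.49 V.
I_load = 147.49/16.4 = 8.9930 A, so P_out = 147.49 × 8.9930 = 1326.3 W.
All ideal ⇒ P_in = P_out, so I_supply = 1326.3/220 = 6.03 A.

I_supply ≈ 6.03 A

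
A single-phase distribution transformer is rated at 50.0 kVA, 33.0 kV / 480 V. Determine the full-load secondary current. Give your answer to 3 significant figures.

I_s = S/V_s = 50000/480 = 104 A.

I_s ≈ 104 A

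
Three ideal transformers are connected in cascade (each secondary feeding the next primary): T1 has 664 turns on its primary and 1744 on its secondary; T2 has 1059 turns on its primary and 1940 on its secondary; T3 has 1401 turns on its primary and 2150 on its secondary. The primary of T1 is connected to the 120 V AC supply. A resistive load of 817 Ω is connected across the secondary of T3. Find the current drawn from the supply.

Secondary of T1: V = 120.00 × 1744/664 = 315.18 V.
Secondary of T2: V = 315.18 × 1940/1059 = 577.38 V.
Secondary of T3: V = 577.38 × 2150/1401 = 886.07 V.
I_load = 886.07/817 = 1.0845 A, so P_out = 886.07 × 1.0845 = 960.97 W.
All ideal ⇒ P_in = P_out, so I_supply = 960.97/120 = 8.01 A.

I_supply ≈ 8.01 A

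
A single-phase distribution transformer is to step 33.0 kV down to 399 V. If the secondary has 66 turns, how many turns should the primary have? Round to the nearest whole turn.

N_p = 5459 turns

N_p/N_s = V_p/V_s, so N_p = 66 × 33000/399 = 5458.6 ≈ 5459 turns.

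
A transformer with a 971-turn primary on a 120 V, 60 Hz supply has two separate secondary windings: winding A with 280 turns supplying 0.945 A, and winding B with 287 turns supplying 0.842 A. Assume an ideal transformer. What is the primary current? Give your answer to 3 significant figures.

V_A = 120 × 280/971 = 34.604 V; V_B = 120 × 287/971 = 35.469 V.
P_out = V_A I_A + V_B I_B = 34.604×0.945 + 35.469×0.842 = 32.700 + 29.865 = 62.565 W.
Ideal ⇒ P_in = P_out, so I_p = P_out/V_p = 62.565/120 = 0.521 A.

I_p ≈ 0.521 A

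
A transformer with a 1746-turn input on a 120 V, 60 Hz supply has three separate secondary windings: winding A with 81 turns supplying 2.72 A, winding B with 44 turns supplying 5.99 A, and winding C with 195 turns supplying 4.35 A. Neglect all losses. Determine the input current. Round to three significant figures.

V_A = 120 × 81/1746 = 5.5670 V; V_B = 120 × 44/1746 = 3.0241 V; V_C = 120 × 195/1746 = 13.402 V.
P_out = V_A I_A + V_B I_B + V_C I_C = 5.5670×2.72 + 3.0241×5.99 + 13.402×4.35 = 15.142 + 18.114 + 58.299 = 91.555 W.
Ideal ⇒ P_in = P_out, so I_in = P_out/V_in = 91.555/120 = 0.763 A.

I_in ≈ 0.763 A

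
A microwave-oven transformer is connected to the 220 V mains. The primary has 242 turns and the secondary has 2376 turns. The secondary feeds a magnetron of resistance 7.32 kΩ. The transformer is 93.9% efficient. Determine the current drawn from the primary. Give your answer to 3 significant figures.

I_p ≈ 3.09 A

V_s = 220 × 2376/242 = 2160.0 V.
I_s = V_s/R = 2160.0/7320 = 0.29508 A.
P_out = V_s I_s = 2160.0 × 0.29508 = 637.38 W.
P_in = P_out/η = 637.38/0.939 = 678.78 W.
I_p = P_in/V_p = 678.78/220 = 3.09 A.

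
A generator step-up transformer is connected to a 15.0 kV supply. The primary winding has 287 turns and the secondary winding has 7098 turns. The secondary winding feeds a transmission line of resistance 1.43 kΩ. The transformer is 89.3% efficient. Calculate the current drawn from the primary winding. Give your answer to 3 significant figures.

I_p ≈ 7180 A

V_s = 15000 × 7098/287 = 370980 V.
I_s = V_s/R = 370980/1430 = 259.42 A.
P_out = V_s I_s = 370980 × 259.42 = 9.6240×10^7 W.
P_in = P_out/η = 9.6240×10^7/0.893 = 1.0777×10^8 W.
I_p = P_in/V_p = 1.0777×10^8/15000 = 7180 A.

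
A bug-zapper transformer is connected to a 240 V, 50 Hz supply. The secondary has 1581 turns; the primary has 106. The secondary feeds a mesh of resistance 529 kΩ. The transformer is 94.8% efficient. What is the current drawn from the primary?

V_s = 240 × 1581/106 = 3579.6 V.
I_s = V_s/R = 3579.6/529000 = 0.0067668 A.
P_out = V_s I_s = 3579.6 × 0.0067668 = 24.222 W.
P_in = P_out/η = 24.222/0.948 = 25.551 W.
I_p = P_in/V_p = 25.551/240 = 0.106 A.

I_p ≈ 0.106 A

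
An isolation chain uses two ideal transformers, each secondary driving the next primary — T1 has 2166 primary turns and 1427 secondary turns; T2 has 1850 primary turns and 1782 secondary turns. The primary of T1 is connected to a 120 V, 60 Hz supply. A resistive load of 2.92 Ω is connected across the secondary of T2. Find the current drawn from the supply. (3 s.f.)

After T1: V = 120.00 × 1427/2166 = 79.058 V.
After T2: V = 79.058 × 1782/1850 = 76.152 V.
I_load = 76.152/2.92 = 26.080 A, so P_out = 76.152 × 26.080 = 1986.0 W.
All ideal ⇒ P_in = P_out, so I_supply = 1986.0/120 = 16.6 A.

I_supply ≈ 16.6 A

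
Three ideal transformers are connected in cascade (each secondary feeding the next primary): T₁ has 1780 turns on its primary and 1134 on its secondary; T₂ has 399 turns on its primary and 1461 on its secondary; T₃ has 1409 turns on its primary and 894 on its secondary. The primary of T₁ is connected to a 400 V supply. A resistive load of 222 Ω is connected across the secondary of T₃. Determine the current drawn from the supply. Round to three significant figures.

After T₁: V = 400.00 × 1134/1780 = 254.83 V.
After T₂: V = 254.83 × 1461/399 = 933.10 V.
After T₃: V = 933.10 × 894/1409 = 592.05 V.
I_load = 592.05/222 = 2.6669 A, so P_out = 592.05 × 2.6669 = 1578.9 W.
All ideal ⇒ P_in = P_out, so I_supply = 1578.9/400 = 3.95 A.

I_supply ≈ 3.95 A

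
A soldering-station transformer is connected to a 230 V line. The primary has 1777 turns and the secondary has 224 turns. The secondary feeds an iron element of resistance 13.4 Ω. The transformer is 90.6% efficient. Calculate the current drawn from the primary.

V_s = 230 × 224/1777 = 28.993 V.
I_s = V_s/R = 28.993/13.4 = 2.1636 A.
P_out = V_s I_s = 28.993 × 2.1636 = 62.730 W.
P_in = P_out/η = 62.730/0.906 = 69.238 W.
I_p = P_in/V_p = 69.238/230 = 0.301 A.

I_p ≈ 0.301 A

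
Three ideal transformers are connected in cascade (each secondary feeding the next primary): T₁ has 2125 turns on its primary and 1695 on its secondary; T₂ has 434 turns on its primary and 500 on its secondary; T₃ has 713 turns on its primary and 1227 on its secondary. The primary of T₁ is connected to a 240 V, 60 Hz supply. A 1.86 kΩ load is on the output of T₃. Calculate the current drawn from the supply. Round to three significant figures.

After T₁: V = 240.00 × 1695/2125 = 191.44 V.
After T₂: V = 191.44 × 500/434 = 220.55 V.
After T₃: V = 220.55 × 1227/713 = 379.54 V.
I_load = 379.54/1860 = 0.20405 A, so P_out = 379.54 × 0.20405 = 77.446 W.
All ideal ⇒ P_in = P_out, so I_supply = 77.446/240 = 0.323 A.

I_supply ≈ 0.323 A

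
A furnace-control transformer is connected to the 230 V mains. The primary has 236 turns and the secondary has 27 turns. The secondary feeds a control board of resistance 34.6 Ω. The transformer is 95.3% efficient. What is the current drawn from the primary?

I_p ≈ 0.0913 A

V_s = 230 × 27/236 = 26.314 V.
I_s = V_s/R = 26.314/34.6 = 0.76051 A.
P_out = V_s I_s = 26.314 × 0.76051 = 20.012 W.
P_in = P_out/η = 20.012/0.953 = 20.999 W.
I_p = P_in/V_p = 20.999/230 = 0.0913 A.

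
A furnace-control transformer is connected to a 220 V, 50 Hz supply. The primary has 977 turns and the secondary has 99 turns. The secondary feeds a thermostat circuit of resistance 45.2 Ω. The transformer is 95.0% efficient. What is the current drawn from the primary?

V_s = 220 × 99/977 = 22.293 V.
I_s = V_s/R = 22.293/45.2 = 0.49320 A.
P_out = V_s I_s = 22.293 × 0.49320 = 10.995 W.
P_in = P_out/η = 10.995/0.950 = 11.573 W.
I_p = P_in/V_p = 11.573/220 = 0.0526 A.

I_p ≈ 0.0526 A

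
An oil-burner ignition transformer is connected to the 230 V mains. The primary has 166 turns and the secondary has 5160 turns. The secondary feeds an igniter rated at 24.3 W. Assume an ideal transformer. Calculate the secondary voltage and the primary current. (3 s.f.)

V_s ≈ 7150 V, I_p ≈ 0.106 A

V_s = V_p × N_s/N_p = 230 × 5160/166 = 7149.4 V.
I_s = P/V_s = 24.3/7149.4 = 0.0033989 A.
I_p = I_s × N_s/N_p = 0.0033989 × 5160/166 = 0.106 A.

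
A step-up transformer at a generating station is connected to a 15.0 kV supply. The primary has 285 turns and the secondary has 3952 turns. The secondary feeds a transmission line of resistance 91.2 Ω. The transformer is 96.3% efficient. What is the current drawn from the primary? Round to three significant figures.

V_s = 15000 × 3952/285 = 208000 V.
I_s = V_s/R = 208000/91.2 = 2280.7 A.
P_out = V_s I_s = 208000 × 2280.7 = 4.7439×10^8 W.
P_in = P_out/η = 4.7439×10^8/0.963 = 4.9261×10^8 W.
I_p = P_in/V_p = 4.9261×10^8/15000 = 32800 A.

I_p ≈ 32800 A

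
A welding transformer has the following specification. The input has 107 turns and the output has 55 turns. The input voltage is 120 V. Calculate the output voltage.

V_out ≈ 61.7 V

V_out/V_in = N_out/N_in, so V_out = 120 × 55/107 = 61.7 V.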